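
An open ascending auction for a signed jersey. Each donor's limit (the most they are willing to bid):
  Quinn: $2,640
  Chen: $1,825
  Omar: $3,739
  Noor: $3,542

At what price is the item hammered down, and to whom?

Limits ranked: 3,739 (Omar) > 3,542 (Noor) > 2,640 (Quinn) > 1,825 (Chen)
Once the price passes $3,542, only Omar is left; the hammer falls at Noor's limit of $3,542.

Omar wins at $3,542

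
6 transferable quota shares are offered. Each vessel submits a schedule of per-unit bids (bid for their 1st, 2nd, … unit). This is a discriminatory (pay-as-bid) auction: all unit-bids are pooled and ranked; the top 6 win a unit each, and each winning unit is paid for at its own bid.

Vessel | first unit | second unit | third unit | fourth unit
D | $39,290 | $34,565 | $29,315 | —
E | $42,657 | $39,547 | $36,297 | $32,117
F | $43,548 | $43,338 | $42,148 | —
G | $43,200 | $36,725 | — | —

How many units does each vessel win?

E 2, F 3, G 1

Merging the schedules and taking the best 6: 43,548 (F-1), 43,338 (F-2), 43,200 (G-1), 42,657 (E-1), 42,148 (F-3), 39,547 (E-2)
Next rejected bid: $39,290 (not a price — pay-as-bid).
Allocation: E 2, F 3, G 1.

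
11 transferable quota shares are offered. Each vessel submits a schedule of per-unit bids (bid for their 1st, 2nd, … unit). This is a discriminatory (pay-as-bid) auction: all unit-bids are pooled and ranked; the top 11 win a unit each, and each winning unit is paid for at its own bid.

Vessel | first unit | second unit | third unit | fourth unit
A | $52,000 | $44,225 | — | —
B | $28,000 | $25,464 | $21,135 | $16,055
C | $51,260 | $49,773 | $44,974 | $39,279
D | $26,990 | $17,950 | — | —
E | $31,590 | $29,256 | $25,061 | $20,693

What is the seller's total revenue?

Total revenue: $422,811

Merging the schedules and taking the best 11: 52,000 (A-1), 51,260 (C-1), 49,773 (C-2), 44,974 (C-3), 44,225 (A-2), 39,279 (C-4), 31,590 (E-1), 29,256 (E-2), 28,000 (B-1), 26,990 (D-1), 25,464 (B-2)
Next rejected bid: $25,061 (not a price — pay-as-bid).
Each winning unit pays its own bid.
Revenue = 52,000 + 51,260 + 49,773 + 44,974 + 44,225 + 39,279 + 31,590 + 29,256 + 28,000 + 26,990 + 25,464 = $422,811.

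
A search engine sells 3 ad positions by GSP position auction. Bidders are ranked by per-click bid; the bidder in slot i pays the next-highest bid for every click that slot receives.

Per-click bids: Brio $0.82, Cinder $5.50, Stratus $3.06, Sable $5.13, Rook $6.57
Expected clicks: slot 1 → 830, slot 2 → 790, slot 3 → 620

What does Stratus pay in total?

Ranked by bid: $6.57 (Rook) > $5.50 (Cinder) > $5.13 (Sable) > $3.06 (Stratus) > …
Stratus ranks below slot 3 → no slot, pays nothing.

Stratus pays $0.00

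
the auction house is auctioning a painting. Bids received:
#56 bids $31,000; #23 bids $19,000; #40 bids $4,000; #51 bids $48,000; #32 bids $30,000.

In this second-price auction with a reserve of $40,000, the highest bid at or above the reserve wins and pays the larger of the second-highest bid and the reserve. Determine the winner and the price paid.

#51 pays $40,000

Sorting bids: 48,000 (#51) > 31,000 (#56) > 30,000 (#32) > 19,000 (#23) > 4,000 (#40)
#51 has the top bid at or above the reserve ($48,000).
max(second-highest $31,000, reserve $40,000) = $40,000.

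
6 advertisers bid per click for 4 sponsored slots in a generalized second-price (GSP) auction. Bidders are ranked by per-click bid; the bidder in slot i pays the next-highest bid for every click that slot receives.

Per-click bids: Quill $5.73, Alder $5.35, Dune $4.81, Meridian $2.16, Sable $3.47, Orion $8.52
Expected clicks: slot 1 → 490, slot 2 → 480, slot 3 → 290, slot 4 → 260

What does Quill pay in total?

Per-click bids in order: $8.52 (Orion) > $5.73 (Quill) > $5.35 (Alder) > $4.81 (Dune) > $3.47 (Sable) > …
Quill holds slot 2 → pays next bid $5.35 × 480 clicks = $2568.00.

Quill pays $2568.00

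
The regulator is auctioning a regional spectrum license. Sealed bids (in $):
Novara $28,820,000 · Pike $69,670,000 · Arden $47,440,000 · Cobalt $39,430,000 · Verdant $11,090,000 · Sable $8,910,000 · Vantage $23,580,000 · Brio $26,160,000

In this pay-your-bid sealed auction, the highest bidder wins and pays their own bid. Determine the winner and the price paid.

Pike pays $69,670,000

Sorting bids: 69,670,000 (Pike) > 47,440,000 (Arden) > 39,430,000 (Cobalt) > 28,820,000 (Novara) > 26,160,000 (Brio) > 23,580,000 (Vantage) > …
Pike has the highest bid and pays exactly that: $69,670,000.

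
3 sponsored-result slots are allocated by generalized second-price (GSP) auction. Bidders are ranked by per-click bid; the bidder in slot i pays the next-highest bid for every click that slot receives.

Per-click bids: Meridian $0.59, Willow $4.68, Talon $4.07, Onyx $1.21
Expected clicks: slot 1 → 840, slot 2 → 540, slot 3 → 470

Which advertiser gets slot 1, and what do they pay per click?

Willow; $4.07 per click

Per-click bids in order: $4.68 (Willow) > $4.07 (Talon) > $1.21 (Onyx) > $0.59 (Meridian)
Slot 1 goes to the first-ranked bidder, Willow, who pays the next bid down: $4.07/click.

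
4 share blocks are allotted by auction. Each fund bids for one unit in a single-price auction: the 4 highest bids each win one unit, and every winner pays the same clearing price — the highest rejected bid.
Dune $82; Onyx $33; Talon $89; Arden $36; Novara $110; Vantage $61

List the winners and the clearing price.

Bids ranked high→low: 110 (Novara), 89 (Talon), 82 (Dune), 61 (Vantage), 36 (Arden), 33 (Onyx)
Winners (4 units): Novara, Talon, Dune, Vantage.
Highest unsuccessful bid: $36 → clearing price.

Novara, Talon, Dune, Vantage; each pays $36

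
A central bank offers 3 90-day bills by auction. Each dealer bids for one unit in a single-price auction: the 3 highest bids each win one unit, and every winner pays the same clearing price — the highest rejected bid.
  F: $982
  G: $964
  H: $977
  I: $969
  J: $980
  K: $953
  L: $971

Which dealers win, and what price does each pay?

Bids ranked high→low: 982 (F), 980 (J), 977 (H), 971 (L), 969 (I), …
Top 3: F, J, H.
Highest unsuccessful bid: $971 → clearing price.

F, J, H; each pays $971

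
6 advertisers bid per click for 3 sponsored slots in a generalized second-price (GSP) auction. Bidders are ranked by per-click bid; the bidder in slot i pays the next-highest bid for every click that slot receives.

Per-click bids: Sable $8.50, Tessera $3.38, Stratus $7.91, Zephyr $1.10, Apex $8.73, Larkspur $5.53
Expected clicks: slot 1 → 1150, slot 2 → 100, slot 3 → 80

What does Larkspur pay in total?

Sorting advertisers: $8.73 (Apex) > $8.50 (Sable) > $7.91 (Stratus) > $5.53 (Larkspur) > …
Larkspur ranks below slot 3 → no slot, pays nothing.

Larkspur pays $0.00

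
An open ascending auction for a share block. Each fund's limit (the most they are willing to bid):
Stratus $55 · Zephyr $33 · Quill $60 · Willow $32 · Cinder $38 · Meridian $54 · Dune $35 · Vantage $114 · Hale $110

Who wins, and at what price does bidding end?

Vantage wins at $110

Open ascending-bid auction: the price rises until one bidder remains; the winner pays the price at which the last rival dropped out.
Limits ranked: 114 (Vantage) > 110 (Hale) > 60 (Quill) > 55 (Stratus) > 54 (Meridian) > 38 (Cinder) > …
Once the price passes $110, only Vantage is left; the hammer falls at Hale's limit of $110.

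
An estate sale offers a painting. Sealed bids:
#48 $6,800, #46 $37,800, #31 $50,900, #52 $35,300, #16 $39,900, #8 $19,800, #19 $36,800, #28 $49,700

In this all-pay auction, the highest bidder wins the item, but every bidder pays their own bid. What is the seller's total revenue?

Total revenue: $277,000

Sorting bids: 50,900 (#31) > 49,700 (#28) > 39,900 (#16) > 37,800 (#46) > 36,800 (#19) > 35,300 (#52) > …
Every bidder forfeits their bid regardless of winning.
Revenue = 6,800 + 37,800 + 50,900 + 35,300 + 39,900 + 19,800 + 36,800 + 49,700 = $277,000.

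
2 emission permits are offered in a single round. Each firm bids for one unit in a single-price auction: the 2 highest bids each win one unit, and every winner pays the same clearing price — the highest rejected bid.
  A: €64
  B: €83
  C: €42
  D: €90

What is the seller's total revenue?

Ordering the bids: 90 (D), 83 (B), 64 (A), 42 (C)
Winners (2 units): D, B.
First losing bid is A's €64, which sets the uniform price.
Total revenue = 2 × €64 = €128.

Total revenue: €128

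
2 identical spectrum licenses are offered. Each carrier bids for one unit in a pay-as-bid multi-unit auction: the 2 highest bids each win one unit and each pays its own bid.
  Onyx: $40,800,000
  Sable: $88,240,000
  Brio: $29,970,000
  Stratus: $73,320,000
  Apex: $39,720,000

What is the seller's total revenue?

Total revenue: $161,560,000

Bids ranked high→low: 88,240,000 (Sable), 73,320,000 (Stratus), 40,800,000 (Onyx), 39,720,000 (Apex), …
Top 2: Sable, Stratus.
Total revenue = 88,240,000 + 73,320,000 = $161,560,000.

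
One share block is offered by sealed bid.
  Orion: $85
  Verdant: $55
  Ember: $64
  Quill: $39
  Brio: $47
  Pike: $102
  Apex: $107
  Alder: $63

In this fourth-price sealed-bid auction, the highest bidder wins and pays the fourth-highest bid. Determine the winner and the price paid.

Apex pays $64

Fourth-price sealed-bid auction: the highest bidder wins and pays the fourth-highest bid.
Sorting bids: 107 (Apex) > 102 (Pike) > 85 (Orion) > 64 (Ember) > 63 (Alder) > 55 (Verdant) > …
Apex is highest; pays the fourth-highest bid, $64.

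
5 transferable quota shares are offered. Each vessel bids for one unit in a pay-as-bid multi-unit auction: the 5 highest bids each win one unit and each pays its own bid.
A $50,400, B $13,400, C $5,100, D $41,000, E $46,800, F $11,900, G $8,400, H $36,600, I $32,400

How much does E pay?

E pays $46,800

Sorting: 50,400 (A), 46,800 (E), 41,000 (D), 36,600 (H), 32,400 (I), 13,400 (B), 11,900 (F), …
Top 5: A, E, D, H, I.
E wins → own bid $46,800.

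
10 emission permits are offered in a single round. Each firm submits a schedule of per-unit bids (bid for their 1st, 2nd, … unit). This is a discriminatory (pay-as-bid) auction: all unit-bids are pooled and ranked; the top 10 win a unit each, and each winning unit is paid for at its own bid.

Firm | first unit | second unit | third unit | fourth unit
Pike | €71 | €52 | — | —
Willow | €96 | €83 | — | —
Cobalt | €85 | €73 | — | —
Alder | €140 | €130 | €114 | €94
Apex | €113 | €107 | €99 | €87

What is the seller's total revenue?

All unit-bids, highest first — top 10: 140 (Alder-1), 130 (Alder-2), 114 (Alder-3), 113 (Apex-1), 107 (Apex-2), 99 (Apex-3), 96 (Willow-1), 94 (Alder-4), 87 (Apex-4), 85 (Cobalt-1)
Next rejected bid: €83 (not a price — pay-as-bid).
Each winning unit pays its own bid.
Revenue = 140 + 130 + 114 + 113 + 107 + 99 + 96 + 94 + 87 + 85 = €1,065.

Total revenue: €1,065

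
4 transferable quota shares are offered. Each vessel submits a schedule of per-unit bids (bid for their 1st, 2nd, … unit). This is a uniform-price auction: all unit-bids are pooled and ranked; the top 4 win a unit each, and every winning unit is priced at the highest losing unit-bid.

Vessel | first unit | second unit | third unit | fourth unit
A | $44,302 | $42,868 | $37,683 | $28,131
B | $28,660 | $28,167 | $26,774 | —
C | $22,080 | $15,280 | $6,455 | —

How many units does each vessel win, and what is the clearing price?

A 3, B 1; clearing price $28,167

Pooled unit-bids ranked (top 4): 44,302 (A-1), 42,868 (A-2), 37,683 (A-3), 28,660 (B-1)
Highest rejected unit-bid = $28,167.
Allocation: A 3, B 1.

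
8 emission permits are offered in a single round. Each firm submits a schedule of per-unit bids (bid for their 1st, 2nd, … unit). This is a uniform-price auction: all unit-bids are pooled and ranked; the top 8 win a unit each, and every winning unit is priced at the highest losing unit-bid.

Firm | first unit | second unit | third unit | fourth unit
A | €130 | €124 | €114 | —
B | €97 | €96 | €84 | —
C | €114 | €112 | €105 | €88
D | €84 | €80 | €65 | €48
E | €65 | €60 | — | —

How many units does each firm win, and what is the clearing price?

A 3, B 2, C 3; clearing price €88

Merging the schedules and taking the best 8: 130 (A-1), 124 (A-2), 114 (A-3), 114 (C-1), 112 (C-2), 105 (C-3), 97 (B-1), 96 (B-2)
Highest rejected unit-bid = €88.
Allocation: A 3, B 2, C 3.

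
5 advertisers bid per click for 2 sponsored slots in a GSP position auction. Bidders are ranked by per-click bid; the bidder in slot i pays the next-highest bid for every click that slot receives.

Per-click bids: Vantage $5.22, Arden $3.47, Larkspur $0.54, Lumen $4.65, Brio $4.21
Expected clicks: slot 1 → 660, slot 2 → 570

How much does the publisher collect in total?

Total revenue: $5468.70

Ranked by bid: $5.22 (Vantage) > $4.65 (Lumen) > $4.21 (Brio) > …
Slot 1: Vantage pays $4.65 × 660 = $3069.00
Slot 2: Lumen pays $4.21 × 570 = $2399.70
Total = $5468.70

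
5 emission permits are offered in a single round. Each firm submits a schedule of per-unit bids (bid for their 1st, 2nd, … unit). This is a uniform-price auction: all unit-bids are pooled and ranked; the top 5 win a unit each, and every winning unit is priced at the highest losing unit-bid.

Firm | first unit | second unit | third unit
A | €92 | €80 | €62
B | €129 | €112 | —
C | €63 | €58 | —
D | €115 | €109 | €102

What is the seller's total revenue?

Merging the schedules and taking the best 5: 129 (B-1), 115 (D-1), 112 (B-2), 109 (D-2), 102 (D-3)
First bid not allocated: €92.
Allocation: B 2, D 3. Every unit priced at €92.
Revenue = 5 × 92 = €460.

Total revenue: €460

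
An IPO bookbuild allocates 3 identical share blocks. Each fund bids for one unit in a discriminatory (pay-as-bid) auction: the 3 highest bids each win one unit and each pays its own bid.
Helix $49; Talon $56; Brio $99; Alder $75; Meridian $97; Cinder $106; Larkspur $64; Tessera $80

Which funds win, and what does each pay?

Ordering the bids: 106 (Cinder), 99 (Brio), 97 (Meridian), 80 (Tessera), 75 (Alder), …
The 3 highest are Cinder, Brio, Meridian.
Each winner pays its own bid: Cinder $106, Brio $99, Meridian $97.

Cinder $106, Brio $99, Meridian $97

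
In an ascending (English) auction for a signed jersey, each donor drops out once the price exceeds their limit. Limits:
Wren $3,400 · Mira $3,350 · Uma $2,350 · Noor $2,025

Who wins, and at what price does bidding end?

Wren wins at $3,350

Limits ranked: 3,400 (Wren) > 3,350 (Mira) > 2,350 (Uma) > 2,025 (Noor)
Mira is the last rival to drop out, at $3,350; Wren remains and wins at that price.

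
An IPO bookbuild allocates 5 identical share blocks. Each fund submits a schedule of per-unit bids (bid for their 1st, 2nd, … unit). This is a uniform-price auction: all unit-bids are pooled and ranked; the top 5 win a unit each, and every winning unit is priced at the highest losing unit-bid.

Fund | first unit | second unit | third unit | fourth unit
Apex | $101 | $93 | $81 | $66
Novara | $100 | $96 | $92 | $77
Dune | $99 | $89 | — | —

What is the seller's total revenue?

Pooled unit-bids ranked (top 5): 101 (Apex-1), 100 (Novara-1), 99 (Dune-1), 96 (Novara-2), 93 (Apex-2)
First bid not allocated: $92.
Allocation: Apex 2, Dune 1, Novara 2. Every unit priced at $92.
Revenue = 5 × 92 = $460.

Total revenue: $460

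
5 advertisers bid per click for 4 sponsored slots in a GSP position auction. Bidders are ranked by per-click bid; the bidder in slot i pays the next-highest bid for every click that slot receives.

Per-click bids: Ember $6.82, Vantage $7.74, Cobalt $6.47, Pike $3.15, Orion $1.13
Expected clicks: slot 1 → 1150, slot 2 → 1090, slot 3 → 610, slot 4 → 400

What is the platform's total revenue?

Total revenue: $17268.80

Per-click bids in order: $7.74 (Vantage) > $6.82 (Ember) > $6.47 (Cobalt) > $3.15 (Pike) > $1.13 (Orion)
Slot 1: Vantage pays $6.82 × 1150 = $7843.00
Slot 2: Ember pays $6.47 × 1090 = $7052.30
Slot 3: Cobalt pays $3.15 × 610 = $1921.50
Slot 4: Pike pays $1.13 × 400 = $452.00
Total = $17268.80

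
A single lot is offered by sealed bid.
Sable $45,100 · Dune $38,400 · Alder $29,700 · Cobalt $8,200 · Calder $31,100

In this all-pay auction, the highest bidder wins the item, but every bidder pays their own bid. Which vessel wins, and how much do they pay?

All-pay auction: the highest bidder wins the item, but every bidder pays their own bid.
Sorting bids: 45,100 (Sable) > 38,400 (Dune) > 31,100 (Calder) > 29,700 (Alder) > 8,200 (Cobalt)
Sable is highest and takes the item; every bidder forfeits their bid.

Sable pays $45,100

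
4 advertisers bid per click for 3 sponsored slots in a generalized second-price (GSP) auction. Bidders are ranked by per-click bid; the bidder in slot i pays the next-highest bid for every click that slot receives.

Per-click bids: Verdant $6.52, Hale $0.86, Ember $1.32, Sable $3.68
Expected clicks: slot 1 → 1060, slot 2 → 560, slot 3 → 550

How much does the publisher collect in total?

Total revenue: $5113.00

Per-click bids in order: $6.52 (Verdant) > $3.68 (Sable) > $1.32 (Ember) > $0.86 (Hale)
Slot 1: Verdant pays $3.68 × 1060 = $3900.80
Slot 2: Sable pays $1.32 × 560 = $739.20
Slot 3: Ember pays $0.86 × 550 = $473.00
Total = $5113.00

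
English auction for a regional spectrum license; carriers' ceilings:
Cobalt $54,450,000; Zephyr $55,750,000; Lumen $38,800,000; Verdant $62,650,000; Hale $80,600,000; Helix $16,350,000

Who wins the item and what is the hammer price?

Ascending (English) auction: the price rises until one bidder remains; the winner pays the price at which the last rival dropped out.
Limits ranked: 80,600,000 (Hale) > 62,650,000 (Verdant) > 55,750,000 (Zephyr) > 54,450,000 (Cobalt) > 38,800,000 (Lumen) > 16,350,000 (Helix)
Bidding ends when Verdant exits at $62,650,000; Hale takes it.

Hale wins at $62,650,000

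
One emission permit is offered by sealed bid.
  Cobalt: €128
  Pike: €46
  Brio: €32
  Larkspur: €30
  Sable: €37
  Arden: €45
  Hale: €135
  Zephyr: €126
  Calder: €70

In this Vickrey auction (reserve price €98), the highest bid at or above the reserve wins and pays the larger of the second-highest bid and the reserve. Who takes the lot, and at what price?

Bids ranked: 135 (Hale) > 128 (Cobalt) > 126 (Zephyr) > 70 (Calder) > 46 (Pike) > 45 (Arden) > …
Hale has the top bid at or above the reserve (€135).
Second-highest bid €128 exceeds the reserve €98 → payment €128.

Hale pays €128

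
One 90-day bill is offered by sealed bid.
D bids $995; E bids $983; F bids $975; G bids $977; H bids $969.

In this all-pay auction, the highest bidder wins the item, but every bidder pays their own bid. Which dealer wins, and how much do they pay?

Bids in order: 995 (D) > 983 (E) > 977 (G) > 975 (F) > 969 (H)
D is highest and takes the item; every bidder forfeits their bid.

D pays $995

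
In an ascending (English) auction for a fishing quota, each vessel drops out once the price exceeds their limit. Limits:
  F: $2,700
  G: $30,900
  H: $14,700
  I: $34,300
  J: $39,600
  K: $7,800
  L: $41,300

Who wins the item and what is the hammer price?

Limits in order: 41,300 (L) > 39,600 (J) > 34,300 (I) > 30,900 (G) > 14,700 (H) > 7,800 (K) > …
J is the last rival to drop out, at $39,600; L remains and wins at that price.

L wins at $39,600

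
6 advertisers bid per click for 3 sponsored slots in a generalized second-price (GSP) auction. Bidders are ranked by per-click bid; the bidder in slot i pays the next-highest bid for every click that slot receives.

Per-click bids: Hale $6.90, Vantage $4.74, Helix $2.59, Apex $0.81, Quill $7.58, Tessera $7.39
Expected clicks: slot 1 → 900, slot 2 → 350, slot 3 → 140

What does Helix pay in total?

Ranked by bid: $7.58 (Quill) > $7.39 (Tessera) > $6.90 (Hale) > $4.74 (Vantage) > …
Helix ranks below slot 3 → no slot, pays nothing.

Helix pays $0.00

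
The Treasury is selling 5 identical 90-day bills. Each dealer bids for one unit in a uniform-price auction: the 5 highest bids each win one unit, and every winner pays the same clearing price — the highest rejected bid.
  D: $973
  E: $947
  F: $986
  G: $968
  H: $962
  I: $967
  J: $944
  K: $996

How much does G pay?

G pays $962

Bids ranked high→low: 996 (K), 986 (F), 973 (D), 968 (G), 967 (I), 962 (H), 947 (E), …
Top 5: K, F, D, G, I.
Clearing price = highest rejected bid = $962.
G wins → pays $962.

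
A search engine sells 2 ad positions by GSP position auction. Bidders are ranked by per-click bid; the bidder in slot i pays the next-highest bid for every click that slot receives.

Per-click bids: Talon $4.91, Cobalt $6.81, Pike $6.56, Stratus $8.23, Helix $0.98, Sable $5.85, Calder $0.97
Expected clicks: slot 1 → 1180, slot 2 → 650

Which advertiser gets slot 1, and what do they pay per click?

Per-click bids in order: $8.23 (Stratus) > $6.81 (Cobalt) > $6.56 (Pike) > …
Slot 1 goes to the first-ranked bidder, Stratus, who pays the next bid down: $6.81/click.

Stratus; $6.81 per click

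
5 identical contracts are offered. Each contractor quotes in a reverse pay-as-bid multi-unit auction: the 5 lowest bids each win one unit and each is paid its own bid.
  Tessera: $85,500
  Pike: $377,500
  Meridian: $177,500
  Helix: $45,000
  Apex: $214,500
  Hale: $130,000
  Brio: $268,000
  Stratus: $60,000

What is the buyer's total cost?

Ordering the bids: 45,000 (Helix), 60,000 (Stratus), 85,500 (Tessera), 130,000 (Hale), 177,500 (Meridian), 214,500 (Apex), 268,000 (Brio), …
Lowest 5: Helix, Stratus, Tessera, Hale, Meridian.
Total cost = 45,000 + 60,000 + 85,500 + 130,000 + 177,500 = $498,000.

Total cost: $498,000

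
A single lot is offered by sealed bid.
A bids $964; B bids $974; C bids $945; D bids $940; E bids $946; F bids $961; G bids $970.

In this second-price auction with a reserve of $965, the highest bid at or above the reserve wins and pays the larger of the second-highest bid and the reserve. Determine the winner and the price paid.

B pays $970

Second-price auction with a reserve of $965: the highest bid at or above the reserve wins and pays the larger of the second-highest bid and the reserve.
Bids in order: 974 (B) > 970 (G) > 964 (A) > 961 (F) > 946 (E) > 945 (C) > …
Highest eligible bid: B at $974.
max(second-highest $970, reserve $965) = $970; the reserve does not bind.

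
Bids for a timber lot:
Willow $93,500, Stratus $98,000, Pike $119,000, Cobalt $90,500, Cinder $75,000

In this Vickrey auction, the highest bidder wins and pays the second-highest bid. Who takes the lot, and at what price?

Pike pays $98,000

Rule: the highest bidder wins and pays the second-highest bid.
Sorting bids: 119,000 (Pike) > 98,000 (Stratus) > 93,500 (Willow) > 90,500 (Cobalt) > 75,000 (Cinder)
Pike wins with the highest bid; price is set by the runner-up at $98,000.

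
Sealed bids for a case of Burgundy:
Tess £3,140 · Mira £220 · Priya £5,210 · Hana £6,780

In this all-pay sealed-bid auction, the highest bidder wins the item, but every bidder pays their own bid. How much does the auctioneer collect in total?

All-pay sealed-bid auction: the highest bidder wins the item, but every bidder pays their own bid.
Sorting bids: 6,780 (Hana) > 5,210 (Priya) > 3,140 (Tess) > 220 (Mira)
Every bidder forfeits their bid regardless of winning.
Revenue = 3,140 + 220 + 5,210 + 6,780 = £15,350.

Total revenue: £15,350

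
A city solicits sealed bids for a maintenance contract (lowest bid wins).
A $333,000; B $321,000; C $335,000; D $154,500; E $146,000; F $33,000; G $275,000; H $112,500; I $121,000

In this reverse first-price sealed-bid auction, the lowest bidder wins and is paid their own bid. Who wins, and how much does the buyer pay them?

Bids in order: 33,000 (F) < 112,500 (H) < 121,000 (I) < 146,000 (E) < 154,500 (D) < 275,000 (G) < …
F has the lowest bid and is paid exactly that: $33,000.

F is paid $33,000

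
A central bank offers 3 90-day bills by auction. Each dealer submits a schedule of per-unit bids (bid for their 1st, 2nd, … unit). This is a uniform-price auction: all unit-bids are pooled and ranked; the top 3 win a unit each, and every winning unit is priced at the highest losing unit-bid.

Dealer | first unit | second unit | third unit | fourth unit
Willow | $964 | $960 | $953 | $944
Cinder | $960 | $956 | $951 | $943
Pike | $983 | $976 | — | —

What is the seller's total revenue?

Total revenue: $2,880

Merging the schedules and taking the best 3: 983 (Pike-1), 976 (Pike-2), 964 (Willow-1)
The (k+1)-th unit-bid is $960.
Allocation: Pike 2, Willow 1. Every unit priced at $960.
Revenue = 3 × 960 = $2,880.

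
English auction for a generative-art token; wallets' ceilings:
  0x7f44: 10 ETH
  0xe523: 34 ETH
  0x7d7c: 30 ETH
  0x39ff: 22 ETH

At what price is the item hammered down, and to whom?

0xe523 wins at 30 ETH

Limits in order: 34 (0xe523) > 30 (0x7d7c) > 22 (0x39ff) > 10 (0x7f44)
Once the price passes 30 ETH, only 0xe523 is left; the hammer falls at 0x7d7c's limit of 30 ETH.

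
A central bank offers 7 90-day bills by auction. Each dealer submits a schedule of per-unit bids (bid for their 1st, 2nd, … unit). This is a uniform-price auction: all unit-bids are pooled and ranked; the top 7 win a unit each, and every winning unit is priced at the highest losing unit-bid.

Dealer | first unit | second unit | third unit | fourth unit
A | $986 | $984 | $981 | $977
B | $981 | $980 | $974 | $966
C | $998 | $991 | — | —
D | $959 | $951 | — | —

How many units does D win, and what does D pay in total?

Pooled unit-bids ranked (top 7): 998 (C-1), 991 (C-2), 986 (A-1), 984 (A-2), 981 (A-3), 981 (B-1), 980 (B-2)
First bid not allocated: $977.
D wins 0 unit(s) at $977 each.

D: 0 units, pays $0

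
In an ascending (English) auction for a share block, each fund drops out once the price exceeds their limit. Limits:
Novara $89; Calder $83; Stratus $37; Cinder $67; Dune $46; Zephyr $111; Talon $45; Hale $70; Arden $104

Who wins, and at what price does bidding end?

Open ascending-bid auction: the price rises until one bidder remains; the winner pays the price at which the last rival dropped out.
Limits in order: 111 (Zephyr) > 104 (Arden) > 89 (Novara) > 83 (Calder) > 70 (Hale) > 67 (Cinder) > …
Once the price passes $104, only Zephyr is left; the hammer falls at Arden's limit of $104.

Zephyr wins at $104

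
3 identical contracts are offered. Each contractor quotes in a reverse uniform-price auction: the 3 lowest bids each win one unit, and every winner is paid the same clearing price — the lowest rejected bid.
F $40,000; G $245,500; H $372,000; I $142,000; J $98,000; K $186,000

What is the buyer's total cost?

Total cost: $558,000

Ordering the bids: 40,000 (F), 98,000 (J), 142,000 (I), 186,000 (K), 245,500 (G), …
Lowest 3: F, J, I.
Lowest unsuccessful bid: $186,000 → clearing price.
Total cost = 3 × $186,000 = $558,000.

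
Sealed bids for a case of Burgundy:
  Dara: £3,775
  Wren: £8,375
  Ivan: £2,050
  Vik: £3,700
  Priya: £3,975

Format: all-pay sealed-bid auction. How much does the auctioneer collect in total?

Total revenue: £21,875

Bids ranked: 8,375 (Wren) > 3,975 (Priya) > 3,775 (Dara) > 3,700 (Vik) > 2,050 (Ivan)
Wren wins with the top bid; all bids are sunk regardless.
Every bidder forfeits their bid regardless of winning.
Revenue = 3,775 + 8,375 + 2,050 + 3,700 + 3,975 = £21,875.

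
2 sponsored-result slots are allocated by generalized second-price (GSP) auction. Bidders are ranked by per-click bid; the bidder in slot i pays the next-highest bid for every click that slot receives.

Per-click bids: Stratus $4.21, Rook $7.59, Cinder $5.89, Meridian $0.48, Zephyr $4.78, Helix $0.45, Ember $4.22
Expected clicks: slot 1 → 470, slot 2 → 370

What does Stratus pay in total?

Stratus pays $0.00

Ranked by bid: $7.59 (Rook) > $5.89 (Cinder) > $4.78 (Zephyr) > …
Stratus ranks below slot 2 → no slot, pays nothing.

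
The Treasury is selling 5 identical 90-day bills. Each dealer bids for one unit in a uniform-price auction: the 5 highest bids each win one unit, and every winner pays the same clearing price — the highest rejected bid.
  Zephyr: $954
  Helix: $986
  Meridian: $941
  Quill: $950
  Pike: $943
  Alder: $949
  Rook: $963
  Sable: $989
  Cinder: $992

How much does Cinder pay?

Sorting: 992 (Cinder), 989 (Sable), 986 (Helix), 963 (Rook), 954 (Zephyr), 950 (Quill), 949 (Alder), …
The 5 highest are Cinder, Sable, Helix, Rook, Zephyr.
Highest unsuccessful bid: $950 → clearing price.
Cinder wins → pays $950.

Cinder pays $950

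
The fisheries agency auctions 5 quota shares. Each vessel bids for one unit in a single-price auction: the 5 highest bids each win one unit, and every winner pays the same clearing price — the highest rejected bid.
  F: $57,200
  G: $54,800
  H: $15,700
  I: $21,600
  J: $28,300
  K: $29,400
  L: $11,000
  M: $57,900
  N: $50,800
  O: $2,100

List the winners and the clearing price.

Sorting: 57,900 (M), 57,200 (F), 54,800 (G), 50,800 (N), 29,400 (K), 28,300 (J), 21,600 (I), …
Winners (5 units): M, F, G, N, K.
Highest unsuccessful bid: $28,300 → clearing price.

M, F, G, N, K; each pays $28,300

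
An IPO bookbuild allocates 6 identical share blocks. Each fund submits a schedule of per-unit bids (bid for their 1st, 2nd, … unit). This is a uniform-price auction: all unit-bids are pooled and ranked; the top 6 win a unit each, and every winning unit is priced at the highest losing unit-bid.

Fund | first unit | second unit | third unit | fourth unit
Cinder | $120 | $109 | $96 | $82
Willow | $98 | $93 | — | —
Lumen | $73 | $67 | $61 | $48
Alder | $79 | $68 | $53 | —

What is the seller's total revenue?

Total revenue: $474

Pooled unit-bids ranked (top 6): 120 (Cinder-1), 109 (Cinder-2), 98 (Willow-1), 96 (Cinder-3), 93 (Willow-2), 82 (Cinder-4)
First bid not allocated: $79.
Allocation: Cinder 4, Willow 2. Every unit priced at $79.
Revenue = 6 × 79 = $474.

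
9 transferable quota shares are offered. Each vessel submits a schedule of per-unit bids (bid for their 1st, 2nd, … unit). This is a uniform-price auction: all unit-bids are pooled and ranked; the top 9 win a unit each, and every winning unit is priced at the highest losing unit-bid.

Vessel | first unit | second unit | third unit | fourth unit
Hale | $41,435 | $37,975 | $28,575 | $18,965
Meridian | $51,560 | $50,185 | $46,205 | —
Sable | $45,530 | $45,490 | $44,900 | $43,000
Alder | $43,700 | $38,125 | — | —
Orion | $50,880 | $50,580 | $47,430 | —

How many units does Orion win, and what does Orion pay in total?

Orion: 3 units, pays $131,100

Pooled unit-bids ranked (top 9): 51,560 (Meridian-1), 50,880 (Orion-1), 50,580 (Orion-2), 50,185 (Meridian-2), 47,430 (Orion-3), 46,205 (Meridian-3), 45,530 (Sable-1), 45,490 (Sable-2), 44,900 (Sable-3)
Highest rejected unit-bid = $43,700.
Orion wins 3 unit(s) at $43,700 each.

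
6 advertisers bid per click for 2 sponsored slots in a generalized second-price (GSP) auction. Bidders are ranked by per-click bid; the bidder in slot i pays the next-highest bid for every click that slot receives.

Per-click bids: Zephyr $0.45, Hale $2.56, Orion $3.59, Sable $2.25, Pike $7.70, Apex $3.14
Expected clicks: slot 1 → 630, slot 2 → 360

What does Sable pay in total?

Sable pays $0.00

Sorting advertisers: $7.70 (Pike) > $3.59 (Orion) > $3.14 (Apex) > …
Sable ranks below slot 2 → no slot, pays nothing.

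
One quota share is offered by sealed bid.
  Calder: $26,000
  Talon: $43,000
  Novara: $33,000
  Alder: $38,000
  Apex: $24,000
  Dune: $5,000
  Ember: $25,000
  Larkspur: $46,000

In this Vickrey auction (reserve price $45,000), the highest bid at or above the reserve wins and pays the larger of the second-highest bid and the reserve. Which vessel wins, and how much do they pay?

Larkspur pays $45,000

Rule: the highest bid at or above the reserve wins and pays the larger of the second-highest bid and the reserve.
Bids ranked: 46,000 (Larkspur) > 43,000 (Talon) > 38,000 (Alder) > 33,000 (Novara) > 26,000 (Calder) > 25,000 (Ember) > …
Larkspur has the top bid at or above the reserve ($46,000).
Second-highest bid $43,000 is below the reserve $45,000, so the reserve binds → payment $45,000.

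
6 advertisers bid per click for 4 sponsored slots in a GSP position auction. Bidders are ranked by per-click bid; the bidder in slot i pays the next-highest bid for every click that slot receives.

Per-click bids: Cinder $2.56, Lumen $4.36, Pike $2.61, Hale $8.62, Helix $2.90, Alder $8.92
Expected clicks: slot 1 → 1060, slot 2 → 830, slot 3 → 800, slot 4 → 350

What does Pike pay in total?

Pike pays $0.00

Per-click bids in order: $8.92 (Alder) > $8.62 (Hale) > $4.36 (Lumen) > $2.90 (Helix) > $2.61 (Pike) > …
Pike ranks below slot 4 → no slot, pays nothing.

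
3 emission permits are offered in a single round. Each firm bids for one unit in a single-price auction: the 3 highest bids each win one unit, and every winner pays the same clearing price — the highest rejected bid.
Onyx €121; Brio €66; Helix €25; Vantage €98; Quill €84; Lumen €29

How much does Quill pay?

Quill pays €66

Sorting: 121 (Onyx), 98 (Vantage), 84 (Quill), 66 (Brio), 29 (Lumen), …
Winners (3 units): Onyx, Vantage, Quill.
Highest unsuccessful bid: €66 → clearing price.
Quill wins → pays €66.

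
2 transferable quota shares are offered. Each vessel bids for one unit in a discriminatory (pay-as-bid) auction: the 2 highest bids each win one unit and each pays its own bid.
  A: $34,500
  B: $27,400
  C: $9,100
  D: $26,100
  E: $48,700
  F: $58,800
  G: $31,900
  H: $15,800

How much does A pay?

A pays $0

Bids ranked high→low: 58,800 (F), 48,700 (E), 34,500 (A), 31,900 (G), …
The 2 highest are F, E.
A does not win → $0.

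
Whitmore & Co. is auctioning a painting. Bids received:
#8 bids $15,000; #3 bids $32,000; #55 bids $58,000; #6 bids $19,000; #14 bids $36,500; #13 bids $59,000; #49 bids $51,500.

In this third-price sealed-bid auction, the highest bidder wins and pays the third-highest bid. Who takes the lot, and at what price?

Third-price sealed-bid auction: the highest bidder wins and pays the third-highest bid.
Sorting bids: 59,000 (#13) > 58,000 (#55) > 51,500 (#49) > 36,500 (#14) > 32,000 (#3) > 19,000 (#6) > …
#13 is highest; pays the third-highest bid, $51,500.

#13 pays $51,500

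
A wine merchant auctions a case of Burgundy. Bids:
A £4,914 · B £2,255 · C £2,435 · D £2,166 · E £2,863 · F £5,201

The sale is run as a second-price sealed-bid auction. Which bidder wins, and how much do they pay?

Rule: the highest bidder wins and pays the second-highest bid.
Bids in order: 5,201 (F) > 4,914 (A) > 2,863 (E) > 2,435 (C) > 2,255 (B) > 2,166 (D)
Second-price: F pays A's bid of £4,914.

F pays £4,914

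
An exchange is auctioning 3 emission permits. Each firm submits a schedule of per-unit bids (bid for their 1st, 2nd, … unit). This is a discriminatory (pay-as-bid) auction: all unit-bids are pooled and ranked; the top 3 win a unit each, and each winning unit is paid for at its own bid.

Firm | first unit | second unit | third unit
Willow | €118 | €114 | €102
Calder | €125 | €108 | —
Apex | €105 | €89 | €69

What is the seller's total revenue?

Pooled unit-bids ranked (top 3): 125 (Calder-1), 118 (Willow-1), 114 (Willow-2)
Next rejected bid: €108 (not a price — pay-as-bid).
Each winning unit pays its own bid.
Revenue = 125 + 118 + 114 = €357.

Total revenue: €357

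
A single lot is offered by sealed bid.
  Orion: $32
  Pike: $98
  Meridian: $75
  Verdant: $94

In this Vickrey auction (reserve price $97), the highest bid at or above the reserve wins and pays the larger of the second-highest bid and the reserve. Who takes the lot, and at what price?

Rule: the highest bid at or above the reserve wins and pays the larger of the second-highest bid and the reserve.
Bids in order: 98 (Pike) > 94 (Verdant) > 75 (Meridian) > 32 (Orion)
Highest eligible bid: Pike at $98.
Second-highest bid $94 is below the reserve $97, so the reserve binds → payment $97.

Pike pays $97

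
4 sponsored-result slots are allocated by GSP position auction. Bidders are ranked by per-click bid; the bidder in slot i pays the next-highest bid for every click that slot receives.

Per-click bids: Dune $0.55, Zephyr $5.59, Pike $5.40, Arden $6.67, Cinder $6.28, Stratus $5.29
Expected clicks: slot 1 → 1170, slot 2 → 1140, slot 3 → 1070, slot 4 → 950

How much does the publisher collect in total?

Sorting advertisers: $6.67 (Arden) > $6.28 (Cinder) > $5.59 (Zephyr) > $5.40 (Pike) > $5.29 (Stratus) > …
Slot 1: Arden pays $6.28 × 1170 = $7347.60
Slot 2: Cinder pays $5.59 × 1140 = $6372.60
Slot 3: Zephyr pays $5.40 × 1070 = $5778.00
Slot 4: Pike pays $5.29 × 950 = $5025.50
Total = $24523.70

Total revenue: $24523.70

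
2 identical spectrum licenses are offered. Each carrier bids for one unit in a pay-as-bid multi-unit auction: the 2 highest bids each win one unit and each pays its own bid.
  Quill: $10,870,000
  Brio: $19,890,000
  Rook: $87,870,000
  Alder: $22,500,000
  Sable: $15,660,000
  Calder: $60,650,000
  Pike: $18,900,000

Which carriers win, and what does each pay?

Rook $87,870,000, Calder $60,650,000

Ordering the bids: 87,870,000 (Rook), 60,650,000 (Calder), 22,500,000 (Alder), 19,890,000 (Brio), …
Top 2: Rook, Calder.
Each winner pays its own bid: Rook $87,870,000, Calder $60,650,000.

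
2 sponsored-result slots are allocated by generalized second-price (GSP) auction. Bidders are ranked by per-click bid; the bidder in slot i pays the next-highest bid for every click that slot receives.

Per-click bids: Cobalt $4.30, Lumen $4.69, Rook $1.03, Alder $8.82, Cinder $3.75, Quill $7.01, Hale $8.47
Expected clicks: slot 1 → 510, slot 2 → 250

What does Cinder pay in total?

Cinder pays $0.00

Per-click bids in order: $8.82 (Alder) > $8.47 (Hale) > $7.01 (Quill) > …
Cinder ranks below slot 2 → no slot, pays nothing.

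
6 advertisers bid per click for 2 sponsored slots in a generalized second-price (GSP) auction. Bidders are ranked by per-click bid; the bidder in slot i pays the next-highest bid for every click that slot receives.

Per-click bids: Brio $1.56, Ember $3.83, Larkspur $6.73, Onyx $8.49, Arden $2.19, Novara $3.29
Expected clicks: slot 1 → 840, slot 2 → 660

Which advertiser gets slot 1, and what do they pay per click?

Onyx; $6.73 per click

Per-click bids in order: $8.49 (Onyx) > $6.73 (Larkspur) > $3.83 (Ember) > …
Slot 1 goes to the first-ranked bidder, Onyx, who pays the next bid down: $6.73/click.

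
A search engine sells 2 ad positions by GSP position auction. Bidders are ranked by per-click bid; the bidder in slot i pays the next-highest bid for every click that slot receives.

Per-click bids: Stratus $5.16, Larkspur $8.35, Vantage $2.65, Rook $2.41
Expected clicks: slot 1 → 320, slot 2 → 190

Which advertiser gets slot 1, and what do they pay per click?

Larkspur; $5.16 per click

Sorting advertisers: $8.35 (Larkspur) > $5.16 (Stratus) > $2.65 (Vantage) > …
Slot 1 goes to the first-ranked bidder, Larkspur, who pays the next bid down: $5.16/click.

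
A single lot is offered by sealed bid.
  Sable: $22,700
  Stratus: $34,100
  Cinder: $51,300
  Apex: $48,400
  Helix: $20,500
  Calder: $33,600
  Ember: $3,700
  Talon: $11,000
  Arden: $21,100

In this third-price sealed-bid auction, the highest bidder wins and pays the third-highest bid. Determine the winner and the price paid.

Cinder pays $34,100

Bids in order: 51,300 (Cinder) > 48,400 (Apex) > 34,100 (Stratus) > 33,600 (Calder) > 22,700 (Sable) > 21,100 (Arden) > …
Cinder is highest; pays the third-highest bid, $34,100.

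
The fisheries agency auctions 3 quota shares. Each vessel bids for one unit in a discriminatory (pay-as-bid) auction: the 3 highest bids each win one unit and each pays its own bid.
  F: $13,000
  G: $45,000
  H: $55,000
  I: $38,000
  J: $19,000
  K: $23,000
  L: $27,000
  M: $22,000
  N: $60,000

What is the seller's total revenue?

Total revenue: $160,000

Ordering the bids: 60,000 (N), 55,000 (H), 45,000 (G), 38,000 (I), 27,000 (L), …
The 3 highest are N, H, G.
Total revenue = 60,000 + 55,000 + 45,000 = $160,000.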